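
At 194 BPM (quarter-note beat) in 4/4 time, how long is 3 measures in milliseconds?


Solution.
Quarter-note beat duration = 60000 / 194 ms
Beats per measure (4/4) = 4
One measure = 4 × 60000 / 194 = 240000 / 194 ms
3 measures = 3 × 240000 / 194 = 720000 / 194
= 3711.3 ms


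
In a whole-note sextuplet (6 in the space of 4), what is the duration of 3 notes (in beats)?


Sextuplet: 6 notes occupy the space of 4 whole notes
Space = 4 × 4 = 16 beats
Each sextuplet note = 16 / 6 = 8/3 beats
3 notes = 3 × 8/3 = 8
= 8 beats


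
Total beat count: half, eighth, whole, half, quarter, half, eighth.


Step by step:
Beat values:
  half = 2 beats
  eighth = 0.5 beats
  whole = 4 beats
  half = 2 beats
  quarter = 1 beat
  half = 2 beats
  eighth = 0.5 beats
Sum = 2 + 0.5 + 4 + 2 + 1 + 2 + 0.5
= 12 beats


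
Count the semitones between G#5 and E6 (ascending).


Let's work it out.
Absolute semitone position = octave×12 + chromatic position
G#5: 5×12 + 8 = 68
E6: 6×12 + 4 = 76
Difference = 76 - 68 = 8
= 8 semitones


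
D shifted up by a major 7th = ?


Step by step:
major 7th: 7 letter names, 11 semitones
Letter: D + 6 → C
Pitch: D + 11 semitones, spelled as a C → C#
= C#


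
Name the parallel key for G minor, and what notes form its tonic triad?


Parallel keys share the same tonic but differ in mode
G minor → parallel is G major
Tonic triad of G major = G B D
= G major; triad = G B D


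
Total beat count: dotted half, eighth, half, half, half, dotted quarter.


Beat values:
  dotted half = 3 beats
  eighth = 0.5 beats
  half = 2 beats
  half = 2 beats
  half = 2 beats
  dotted quarter = 1.5 beats
Sum = 3 + 0.5 + 2 + 2 + 2 + 1.5
= 11 beats


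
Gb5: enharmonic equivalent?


Enharmonic notes sound the same pitch but are spelled with different letter names
Gb and F# name the same pitch class
= F#5


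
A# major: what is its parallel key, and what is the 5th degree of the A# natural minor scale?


Parallel keys share the same tonic but differ in mode
A# major → parallel is A# minor
A# natural minor scale: A# B# C# D# E# F# G#
= A# minor; 5th degree = E#


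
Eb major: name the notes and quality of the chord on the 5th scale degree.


Step by step:
Eb major scale: Eb F G Ab Bb C D
Diatonic triad on degree 5 stacks scale notes 5, 7, 2: Bb D F
Bb→D = 4 semitones; Bb→F = 7 semitones → major triad
= Bb D F (major)


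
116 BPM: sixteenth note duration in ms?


One quarter-note beat = 60000 / BPM = 60000 / 116 ms
Sixteenth note = 1/4 × quarter note
Duration = 1/4 × 60000 / 116 = 15000 / 116
= 129.3 ms


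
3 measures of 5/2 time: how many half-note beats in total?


Let's work it out.
Time signature 5/2: the bottom number 2 means the half note gets one count
The top number 5 means 5 half-note beats per measure
Total = 5 × 3 measures
= 15 half-note beats


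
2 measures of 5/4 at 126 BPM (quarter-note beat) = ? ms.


Let's work it out.
Quarter-note beat duration = 60000 / 126 ms
Beats per measure (5/4) = 5
One measure = 5 × 60000 / 126 = 300000 / 126 ms
2 measures = 2 × 300000 / 126 = 600000 / 126
= 4761.9 ms


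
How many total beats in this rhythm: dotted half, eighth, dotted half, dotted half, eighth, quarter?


Reasoning:
Beat values:
  dotted half = 3 beats
  eighth = 0.5 beats
  dotted half = 3 beats
  dotted half = 3 beats
  eighth = 0.5 beats
  quarter = 1 beat
Sum = 3 + 0.5 + 3 + 3 + 0.5 + 1
= 11 beats


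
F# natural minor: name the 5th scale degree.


Working:
Natural minor scale pattern: W-H-W-W-H-W-W (2-1-2-2-1-2-2 semitones)
Starting from F#:
  F# + 2 semitones → G#
  G# + 1 semitone → A
  A + 2 semitones → B
  B + 2 semitones → C#
  C# + 1 semitone → D
  D + 2 semitones → E
  E + 2 semitones → F#
Scale: F# G# A B C# D E
Degree 5 = C#


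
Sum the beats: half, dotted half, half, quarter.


Working:
Beat values:
  half = 2 beats
  dotted half = 3 beats
  half = 2 beats
  quarter = 1 beat
Sum = 2 + 3 + 2 + 1
= 8 beats


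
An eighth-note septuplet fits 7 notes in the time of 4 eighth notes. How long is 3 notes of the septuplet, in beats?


Let's work it out.
Septuplet: 7 notes occupy the space of 4 eighth notes
Space = 4 × 1/2 = 2 beats
Each septuplet note = 2 / 7 = 2/7 beats
3 notes = 3 × 2/7 = 6/7
= 6/7 beats


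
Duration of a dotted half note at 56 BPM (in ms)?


Working:
One quarter-note beat = 60000 / BPM = 60000 / 56 ms
Dotted half note = 3 × quarter note
Duration = 3 × 60000 / 56 = 180000 / 56
= 3214.3 ms


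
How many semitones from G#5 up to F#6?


Solution.
Absolute semitone position = octave×12 + chromatic position
G#5: 5×12 + 8 = 68
F#6: 6×12 + 6 = 78
Difference = 78 - 68 = 10
= 10 semitones


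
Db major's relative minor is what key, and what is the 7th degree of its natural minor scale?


Solution.
The relative minor shares the major's key signature and starts on its 6th degree
6th degree = a major 6th above the tonic; a major 6th above Db is Bb
→ relative minor of Db major is Bb minor
Bb natural minor scale: Bb C Db Eb F Gb Ab
= Bb minor; 7th degree = Ab


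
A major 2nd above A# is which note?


Reasoning:
A 2nd spans 2 letter names, so from A we land on B
A major 2nd = 2 semitones above A#
Spell B at that pitch: B#
= B#


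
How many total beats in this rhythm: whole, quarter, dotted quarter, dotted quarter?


Working:
Beat values:
  whole = 4 beats
  quarter = 1 beat
  dotted quarter = 1.5 beats
  dotted quarter = 1.5 beats
Sum = 4 + 1 + 1.5 + 1.5
= 8 beats


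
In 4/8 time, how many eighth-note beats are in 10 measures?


Let's work it out.
Time signature 4/8: the bottom number 8 means the eighth note gets one count
The top number 4 means 4 eighth-note beats per measure
Total = 4 × 10 measures
= 40 eighth-note beats


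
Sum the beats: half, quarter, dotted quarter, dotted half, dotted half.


Beat values:
  half = 2 beats
  quarter = 1 beat
  dotted quarter = 1.5 beats
  dotted half = 3 beats
  dotted half = 3 beats
Sum = 2 + 1 + 1.5 + 3 + 3
= 10.5 beats


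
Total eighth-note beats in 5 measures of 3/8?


Time signature 3/8: the bottom number 8 means the eighth note gets one count
The top number 3 means 3 eighth-note beats per measure
Total = 3 × 5 measures
= 15 eighth-note beats


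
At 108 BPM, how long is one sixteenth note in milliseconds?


Reasoning:
One quarter-note beat = 60000 / BPM = 60000 / 108 ms
Sixteenth note = 1/4 × quarter note
Duration = 1/4 × 60000 / 108 = 15000 / 108
= 138.9 ms


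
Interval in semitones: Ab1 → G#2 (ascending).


Absolute semitone position = octave×12 + chromatic position
Ab1: 1×12 + 8 = 20
G#2: 2×12 + 8 = 32
Difference = 32 - 20 = 12
= 12 semitones


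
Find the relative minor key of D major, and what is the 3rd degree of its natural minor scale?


Reasoning:
The relative minor shares the major's key signature and starts on its 6th degree
6th degree = a major 6th above the tonic; a major 6th above D is B
→ relative minor of D major is B minor
B natural minor scale: B C# D E F# G A
= B minor; 3rd degree = D


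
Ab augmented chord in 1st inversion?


Step by step:
Root position: Ab C E
1st inversion: move root up an octave
Bass note: C
Notes (bottom to top) = C E Ab


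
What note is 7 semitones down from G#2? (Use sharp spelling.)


Solution.
G#2: chromatic position 8 in octave 2 → absolute = 2×12 + 8 = 32
Transpose down 7: 32 - 7 = 25
25 = 2×12 + 1 → C# in octave 2
Result = C#2


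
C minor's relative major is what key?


Reasoning:
The relative major shares the key signature and is a minor 3rd above the minor tonic
A minor 3rd above C is Eb
→ relative major of C minor is Eb major
= Eb major


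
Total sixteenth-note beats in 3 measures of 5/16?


Time signature 5/16: the bottom number 16 means the sixteenth note gets one count
The top number 5 means 5 sixteenth-note beats per measure
Total = 5 × 3 measures
= 15 sixteenth-note beats


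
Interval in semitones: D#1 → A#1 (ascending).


Absolute semitone position = octave×12 + chromatic position
D#1: 1×12 + 3 = 15
A#1: 1×12 + 10 = 22
Difference = 22 - 15 = 7
= 7 semitones


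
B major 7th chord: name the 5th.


Step by step:
Major 7th chord = root + major 3rd + perfect 5th + major 7th
Seventh chords stack in thirds, so the letter names are B-D-F-A
Root: B
Major 3rd above B: D#
Perfect 5th above B: F#
Major 7th above B: A#
The 5th = F#


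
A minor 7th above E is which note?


Solution.
A 7th spans 7 letter names, so from E we land on D
A minor 7th = 10 semitones above E
Spell D at that pitch: D
= D


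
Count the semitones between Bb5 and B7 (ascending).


Let's work it out.
Absolute semitone position = octave×12 + chromatic position
Bb5: 5×12 + 10 = 70
B7: 7×12 + 11 = 95
Difference = 95 - 70 = 25
= 25 semitones


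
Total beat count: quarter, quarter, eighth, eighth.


Solution.
Beat values:
  quarter = 1 beat
  quarter = 1 beat
  eighth = 0.5 beats
  eighth = 0.5 beats
Sum = 1 + 1 + 0.5 + 0.5
= 3 beats


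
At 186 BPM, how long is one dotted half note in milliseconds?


Let's work it out.
One quarter-note beat = 60000 / BPM = 60000 / 186 ms
Dotted half note = 3 × quarter note
Duration = 3 × 60000 / 186 = 180000 / 186
= 967.7 ms


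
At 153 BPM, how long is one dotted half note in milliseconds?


Reasoning:
One quarter-note beat = 60000 / BPM = 60000 / 153 ms
Dotted half note = 3 × quarter note
Duration = 3 × 60000 / 153 = 180000 / 153
= 1176.5 ms


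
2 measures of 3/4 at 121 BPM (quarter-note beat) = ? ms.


Let's work it out.
Quarter-note beat duration = 60000 / 121 ms
Beats per measure (3/4) = 3
One measure = 3 × 60000 / 121 = 180000 / 121 ms
2 measures = 2 × 180000 / 121 = 360000 / 121
= 2975.2 ms


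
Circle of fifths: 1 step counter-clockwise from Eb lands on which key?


Step by step:
Each counter-clockwise step moves down a perfect 5th (= up a perfect 4th)
From Eb: Eb → Ab
= Ab


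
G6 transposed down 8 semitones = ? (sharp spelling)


G6: chromatic position 7 in octave 6 → absolute = 6×12 + 7 = 79
Transpose down 8: 79 - 8 = 71
71 = 5×12 + 11 → B in octave 5
Result = B5


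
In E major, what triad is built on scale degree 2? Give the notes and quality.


Reasoning:
E major scale: E F# G# A B C# D#
Diatonic triad on degree 2 stacks scale notes 2, 4, 6: F# A C#
F#→A = 3 semitones; F#→C# = 7 semitones → minor triad
= F# A C# (minor)


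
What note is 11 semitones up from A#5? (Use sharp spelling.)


Step by step:
A#5: chromatic position 10 in octave 5 → absolute = 5×12 + 10 = 70
Transpose up 11: 70 + 11 = 81
81 = 6×12 + 9 → A in octave 6
Result = A6


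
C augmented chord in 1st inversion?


Step by step:
Root position: C E G#
1st inversion: move root up an octave
Bass note: E
Notes (bottom to top) = E G# C


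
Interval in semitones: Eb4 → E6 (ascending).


Reasoning:
Absolute semitone position = octave×12 + chromatic position
Eb4: 4×12 + 3 = 51
E6: 6×12 + 4 = 76
Difference = 76 - 51 = 25
= 25 semitones


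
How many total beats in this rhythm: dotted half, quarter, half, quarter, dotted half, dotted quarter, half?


Let's work it out.
Beat values:
  dotted half = 3 beats
  quarter = 1 beat
  half = 2 beats
  quarter = 1 beat
  dotted half = 3 beats
  dotted quarter = 1.5 beats
  half = 2 beats
Sum = 3 + 1 + 2 + 1 + 3 + 1.5 + 2
= 13.5 beats


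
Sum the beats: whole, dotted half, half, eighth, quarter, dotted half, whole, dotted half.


Working:
Beat values:
  whole = 4 beats
  dotted half = 3 beats
  half = 2 beats
  eighth = 0.5 beats
  quarter = 1 beat
  dotted half = 3 beats
  whole = 4 beats
  dotted half = 3 beats
Sum = 4 + 3 + 2 + 0.5 + 1 + 3 + 4 + 3
= 20.5 beats


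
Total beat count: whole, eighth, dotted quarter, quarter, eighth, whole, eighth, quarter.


Beat values:
  whole = 4 beats
  eighth = 0.5 beats
  dotted quarter = 1.5 beats
  quarter = 1 beat
  eighth = 0.5 beats
  whole = 4 beats
  eighth = 0.5 beats
  quarter = 1 beat
Sum = 4 + 0.5 + 1.5 + 1 + 0.5 + 4 + 0.5 + 1
= 13 beats


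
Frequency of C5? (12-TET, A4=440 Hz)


Working:
f = 440 × 2^(n/12) where n = semitones from A4
C5: 3 semitones from A4
f = 440 × 2^(3/12)
f = 523.25 Hz


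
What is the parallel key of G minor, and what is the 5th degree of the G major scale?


Working:
Parallel keys share the same tonic but differ in mode
G minor → parallel is G major
G major scale: G A B C D E F#
= G major; 5th degree = D


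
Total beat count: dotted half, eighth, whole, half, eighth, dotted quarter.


Beat values:
  dotted half = 3 beats
  eighth = 0.5 beats
  whole = 4 beats
  half = 2 beats
  eighth = 0.5 beats
  dotted quarter = 1.5 beats
Sum = 3 + 0.5 + 4 + 2 + 0.5 + 1.5
= 11.5 beats


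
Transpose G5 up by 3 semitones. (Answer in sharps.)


Step by step:
G5: chromatic position 7 in octave 5 → absolute = 5×12 + 7 = 67
Transpose up 3: 67 + 3 = 70
70 = 5×12 + 10 → A# in octave 5
Result = A#5


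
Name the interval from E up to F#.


Working:
Letter names: E → F spans 2 letter names → a 2nd
Semitones: E → F# = 2 half-steps
A 2nd of 2 semitones is a major 2nd
= major 2nd


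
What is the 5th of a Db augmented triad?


Augmented triad = root + major 3rd (4 semitones) + augmented 5th (8 semitones)
A triad on Db stacks thirds, so the chord tones use letter names D-F-A
Root: Db
Major 3rd above Db: F
Augmented 5th above Db: A
The 5th = A


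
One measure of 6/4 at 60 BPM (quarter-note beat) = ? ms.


Quarter-note beat duration = 60000 / 60 ms
Beats per measure (6/4) = 6
One measure = 6 × 60000 / 60 = 360000 / 60 ms
= 6000.0 ms


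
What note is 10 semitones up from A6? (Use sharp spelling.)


Step by step:
A6: chromatic position 9 in octave 6 → absolute = 6×12 + 9 = 81
Transpose up 10: 81 + 10 = 91
91 = 7×12 + 7 → G in octave 7
Result = G7


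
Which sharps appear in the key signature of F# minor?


Working:
Sharp minor keys follow the circle of fifths: A(0), E(1), B(2), F#(3), C#(4), G#(5), D#(6), A#(7)
F# minor has 3 sharps
Order of sharps: F# C# G# D# A# E# B# → first 3: F#, C#, G#
= F#, C#, G#


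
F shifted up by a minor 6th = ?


minor 6th: 6 letter names, 8 semitones
Letter: F + 5 → D
Pitch: F + 8 semitones, spelled as a D → Db
= Db


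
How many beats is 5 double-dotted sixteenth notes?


Base sixteenth note = 1/4 beats
Dot 1 adds half the previous value: +1/8
Dot 2 adds half the previous value: +1/16
One double-dotted sixteenth = 1/4 + 1/8 + 1/16 = 7/16
5 of them = 5 × 7/16 = 35/16
= 35/16 beats


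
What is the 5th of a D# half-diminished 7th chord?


Half-diminished 7th chord = root + minor 3rd + diminished 5th + minor 7th
Seventh chords stack in thirds, so the letter names are D-F-A-C
Root: D#
Minor 3rd above D#: F#
Diminished 5th above D#: A
Minor 7th above D#: C#
The 5th = A


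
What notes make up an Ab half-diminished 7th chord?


Half-diminished 7th chord = root + minor 3rd + diminished 5th + minor 7th
Seventh chords stack in thirds, so the letter names are A-C-E-G
Root: Ab
Minor 3rd above Ab: Cb
Diminished 5th above Ab: Ebb
Minor 7th above Ab: Gb
Chord = Ab Cb Ebb Gb


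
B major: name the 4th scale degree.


Let's work it out.
Major scale pattern: W-W-H-W-W-W-H (2-2-1-2-2-2-1 semitones)
Starting from B:
  B + 2 semitones → C#
  C# + 2 semitones → D#
  D# + 1 semitone → E
  E + 2 semitones → F#
  F# + 2 semitones → G#
  G# + 2 semitones → A#
  A# + 1 semitone → B
Scale: B C# D# E F# G# A#
Degree 4 = E


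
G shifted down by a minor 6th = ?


Step by step:
minor 6th: 6 letter names, 8 semitones
Letter: G - 5 → B
Pitch: G - 8 semitones, spelled as a B → B
= B


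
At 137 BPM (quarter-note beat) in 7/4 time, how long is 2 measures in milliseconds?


Quarter-note beat duration = 60000 / 137 ms
Beats per measure (7/4) = 7
One measure = 7 × 60000 / 137 = 420000 / 137 ms
2 measures = 2 × 420000 / 137 = 840000 / 137
= 6131.4 ms


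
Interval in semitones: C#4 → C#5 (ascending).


Absolute semitone position = octave×12 + chromatic position
C#4: 4×12 + 1 = 49
C#5: 5×12 + 1 = 61
Difference = 61 - 49 = 12
= 12 semitones


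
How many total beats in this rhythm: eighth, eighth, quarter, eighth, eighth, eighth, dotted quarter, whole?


Beat values:
  eighth = 0.5 beats
  eighth = 0.5 beats
  quarter = 1 beat
  eighth = 0.5 beats
  eighth = 0.5 beats
  eighth = 0.5 beats
  dotted quarter = 1.5 beats
  whole = 4 beats
Sum = 0.5 + 0.5 + 1 + 0.5 + 0.5 + 0.5 + 1.5 + 4
= 9 beats


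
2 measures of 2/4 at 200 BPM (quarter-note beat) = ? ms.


Step by step:
Quarter-note beat duration = 60000 / 200 ms
Beats per measure (2/4) = 2
One measure = 2 × 60000 / 200 = 120000 / 200 ms
2 measures = 2 × 120000 / 200 = 240000 / 200
= 1200.0 ms


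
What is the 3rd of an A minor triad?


Solution.
Minor triad = root + minor 3rd (3 semitones) + perfect 5th (7 semitones)
A triad on A stacks thirds, so the chord tones use letter names A-C-E
Root: A
Minor 3rd above A: C
Perfect 5th above A: E
The 3rd = C


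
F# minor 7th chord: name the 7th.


Solution.
Minor 7th chord = root + minor 3rd + perfect 5th + minor 7th
Seventh chords stack in thirds, so the letter names are F-A-C-E
Root: F#
Minor 3rd above F#: A
Perfect 5th above F#: C#
Minor 7th above F#: E
The 7th = E


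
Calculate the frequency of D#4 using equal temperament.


Reasoning:
f = 440 × 2^(n/12) where n = semitones from A4
D#4: -6 semitones from A4
f = 440 × 2^(-6/12)
f = 311.13 Hz


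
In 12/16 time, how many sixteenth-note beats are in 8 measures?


Reasoning:
Time signature 12/16: the bottom number 16 means the sixteenth note gets one count
The top number 12 means 12 sixteenth-note beats per measure
Total = 12 × 8 measures
= 96 sixteenth-note beats


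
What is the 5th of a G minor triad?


Step by step:
Minor triad = root + minor 3rd (3 semitones) + perfect 5th (7 semitones)
A triad on G stacks thirds, so the chord tones use letter names G-B-D
Root: G
Minor 3rd above G: Bb
Perfect 5th above G: D
The 5th = D


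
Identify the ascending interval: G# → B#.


Letter names: G → B spans 3 letter names → a 3rd
Semitones: G# → B# = 4 half-steps
A 3rd of 4 semitones is a major 3rd
= major 3rd


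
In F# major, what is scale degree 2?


Reasoning:
Major scale pattern: W-W-H-W-W-W-H (2-2-1-2-2-2-1 semitones)
Starting from F#:
  F# + 2 semitones → G#
  G# + 2 semitones → A#
  A# + 1 semitone → B
  B + 2 semitones → C#
  C# + 2 semitones → D#
  D# + 2 semitones → E#
  E# + 1 semitone → F#
Scale: F# G# A# B C# D# E#
Degree 2 = G#


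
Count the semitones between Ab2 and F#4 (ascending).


Working:
Absolute semitone position = octave×12 + chromatic position
Ab2: 2×12 + 8 = 32
F#4: 4×12 + 6 = 54
Difference = 54 - 32 = 22
= 22 semitones


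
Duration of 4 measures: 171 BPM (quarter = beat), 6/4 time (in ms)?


Quarter-note beat duration = 60000 / 171 ms
Beats per measure (6/4) = 6
One measure = 6 × 60000 / 171 = 360000 / 171 ms
4 measures = 4 × 360000 / 171 = 1440000 / 171
= 8421.1 ms


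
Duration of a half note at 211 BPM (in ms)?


Let's work it out.
One quarter-note beat = 60000 / BPM = 60000 / 211 ms
Half note = 2 × quarter note
Duration = 2 × 60000 / 211 = 120000 / 211
= 568.7 ms


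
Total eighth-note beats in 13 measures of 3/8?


Time signature 3/8: the bottom number 8 means the eighth note gets one count
The top number 3 means 3 eighth-note beats per measure
Total = 3 × 13 measures
= 39 eighth-note beats


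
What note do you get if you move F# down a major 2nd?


Working:
major 2nd: 2 letter names, 2 semitones
Letter: F - 1 → E
Pitch: F# - 2 semitones, spelled as an E → E
= E


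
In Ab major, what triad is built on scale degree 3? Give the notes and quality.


Let's work it out.
Ab major scale: Ab Bb C Db Eb F G
Diatonic triad on degree 3 stacks scale notes 3, 5, 7: C Eb G
C→Eb = 3 semitones; C→G = 7 semitones → minor triad
= C Eb G (minor)


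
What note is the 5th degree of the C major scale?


Let's work it out.
Major scale pattern: W-W-H-W-W-W-H (2-2-1-2-2-2-1 semitones)
Starting from C:
  C + 2 semitones → D
  D + 2 semitones → E
  E + 1 semitone → F
  F + 2 semitones → G
  G + 2 semitones → A
  A + 2 semitones → B
  B + 1 semitone → C
Scale: C D E F G A B
Degree 5 = G


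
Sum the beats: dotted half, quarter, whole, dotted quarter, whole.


Step by step:
Beat values:
  dotted half = 3 beats
  quarter = 1 beat
  whole = 4 beats
  dotted quarter = 1.5 beats
  whole = 4 beats
Sum = 3 + 1 + 4 + 1.5 + 4
= 13.5 beats


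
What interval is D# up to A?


Reasoning:
Letter names: D → A spans 5 letter names → a 5th
Semitones: D# → A = 6 half-steps
A 5th of 6 semitones is a diminished 5th
= diminished 5th


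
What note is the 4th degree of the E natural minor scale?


Let's work it out.
Natural minor scale pattern: W-H-W-W-H-W-W (2-1-2-2-1-2-2 semitones)
Starting from E:
  E + 2 semitones → F#
  F# + 1 semitone → G
  G + 2 semitones → A
  A + 2 semitones → B
  B + 1 semitone → C
  C + 2 semitones → D
  D + 2 semitones → E
Scale: E F# G A B C D
Degree 4 = A


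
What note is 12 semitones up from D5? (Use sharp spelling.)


D5: chromatic position 2 in octave 5 → absolute = 5×12 + 2 = 62
Transpose up 12: 62 + 12 = 74
74 = 6×12 + 2 → D in octave 6
Result = D6


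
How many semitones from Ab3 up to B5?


Working:
Absolute semitone position = octave×12 + chromatic position
Ab3: 3×12 + 8 = 44
B5: 5×12 + 11 = 71
Difference = 71 - 44 = 27
= 27 semitones


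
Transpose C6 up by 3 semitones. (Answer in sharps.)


Solution.
C6: chromatic position 0 in octave 6 → absolute = 6×12 + 0 = 72
Transpose up 3: 72 + 3 = 75
75 = 6×12 + 3 → D# in octave 6
Result = D#6


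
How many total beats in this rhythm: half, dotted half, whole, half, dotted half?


Beat values:
  half = 2 beats
  dotted half = 3 beats
  whole = 4 beats
  half = 2 beats
  dotted half = 3 beats
Sum = 2 + 3 + 4 + 2 + 3
= 14 beats


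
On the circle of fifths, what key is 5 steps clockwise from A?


Working:
Each clockwise step on the circle of fifths moves up a perfect 5th
From A: A → E → B → F#/Gb → Db → Ab
= Ab


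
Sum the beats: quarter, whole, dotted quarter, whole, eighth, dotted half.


Reasoning:
Beat values:
  quarter = 1 beat
  whole = 4 beats
  dotted quarter = 1.5 beats
  whole = 4 beats
  eighth = 0.5 beats
  dotted half = 3 beats
Sum = 1 + 4 + 1.5 + 4 + 0.5 + 3
= 14 beats


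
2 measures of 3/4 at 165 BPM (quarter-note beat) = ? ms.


Step by step:
Quarter-note beat duration = 60000 / 165 ms
Beats per measure (3/4) = 3
One measure = 3 × 60000 / 165 = 180000 / 165 ms
2 measures = 2 × 180000 / 165 = 360000 / 165
= 2181.8 ms


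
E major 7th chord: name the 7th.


Major 7th chord = root + major 3rd + perfect 5th + major 7th
Seventh chords stack in thirds, so the letter names are E-G-B-D
Root: E
Major 3rd above E: G#
Perfect 5th above E: B
Major 7th above E: D#
The 7th = D#


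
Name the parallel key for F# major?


Step by step:
Parallel keys share the same tonic but differ in mode
F# major → parallel is F# minor
= F# minor


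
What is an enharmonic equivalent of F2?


Reasoning:
Enharmonic notes sound the same pitch but are spelled with different letter names
F and E# name the same pitch class
= E#2


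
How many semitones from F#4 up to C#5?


Reasoning:
Absolute semitone position = octave×12 + chromatic position
F#4: 4×12 + 6 = 54
C#5: 5×12 + 1 = 61
Difference = 61 - 54 = 7
= 7 semitones


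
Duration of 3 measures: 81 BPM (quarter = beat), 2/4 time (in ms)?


Let's work it out.
Quarter-note beat duration = 60000 / 81 ms
Beats per measure (2/4) = 2
One measure = 2 × 60000 / 81 = 120000 / 81 ms
3 measures = 3 × 120000 / 81 = 360000 / 81
= 4444.4 ms


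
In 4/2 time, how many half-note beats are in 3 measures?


Time signature 4/2: the bottom number 2 means the half note gets one count
The top number 4 means 4 half-note beats per measure
Total = 4 × 3 measures
= 12 half-note beats


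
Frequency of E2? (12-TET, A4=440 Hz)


Let's work it out.
f = 440 × 2^(n/12) where n = semitones from A4
E2: -29 semitones from A4
f = 440 × 2^(-29/12)
f = 82.41 Hz


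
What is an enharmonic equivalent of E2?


Reasoning:
Enharmonic notes sound the same pitch but are spelled with different letter names
E and Fb name the same pitch class
= Fb2


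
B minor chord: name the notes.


Reasoning:
Minor triad = root + minor 3rd (3 semitones) + perfect 5th (7 semitones)
A triad on B stacks thirds, so the chord tones use letter names B-D-F
Root: B
Minor 3rd above B: D
Perfect 5th above B: F#
Chord = B D F#


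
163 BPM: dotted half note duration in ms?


One quarter-note beat = 60000 / BPM = 60000 / 163 ms
Dotted half note = 3 × quarter note
Duration = 3 × 60000 / 163 = 180000 / 163
= 1104.3 ms


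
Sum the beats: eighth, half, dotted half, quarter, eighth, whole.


Let's work it out.
Beat values:
  eighth = 0.5 beats
  half = 2 beats
  dotted half = 3 beats
  quarter = 1 beat
  eighth = 0.5 beats
  whole = 4 beats
Sum = 0.5 + 2 + 3 + 1 + 0.5 + 4
= 11 beats


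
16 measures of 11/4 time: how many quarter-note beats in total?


Reasoning:
Time signature 11/4: the bottom number 4 means the quarter note gets one count
The top number 11 means 11 quarter-note beats per measure
Total = 11 × 16 measures
= 176 quarter-note beats


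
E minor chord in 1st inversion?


Root position: E G B
1st inversion: move root up an octave
Bass note: G
Notes (bottom to top) = G B E


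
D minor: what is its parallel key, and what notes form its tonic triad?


Parallel keys share the same tonic but differ in mode
D minor → parallel is D major
Tonic triad of D major = D F# A
= D major; triad = D F# A


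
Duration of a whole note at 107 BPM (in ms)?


Working:
One quarter-note beat = 60000 / BPM = 60000 / 107 ms
Whole note = 4 × quarter note
Duration = 4 × 60000 / 107 = 240000 / 107
= 2243.0 ms


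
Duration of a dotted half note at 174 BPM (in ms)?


Working:
One quarter-note beat = 60000 / BPM = 60000 / 174 ms
Dotted half note = 3 × quarter note
Duration = 3 × 60000 / 174 = 180000 / 174
= 1034.5 ms


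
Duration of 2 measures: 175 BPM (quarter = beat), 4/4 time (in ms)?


Solution.
Quarter-note beat duration = 60000 / 175 ms
Beats per measure (4/4) = 4
One measure = 4 × 60000 / 175 = 240000 / 175 ms
2 measures = 2 × 240000 / 175 = 480000 / 175
= 2742.9 ms


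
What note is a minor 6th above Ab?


Let's work it out.
A 6th spans 6 letter names, so from A we land on F
A minor 6th = 8 semitones above Ab
Spell F at that pitch: Fb
= Fb


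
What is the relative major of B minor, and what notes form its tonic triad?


The relative major shares the key signature and is a minor 3rd above the minor tonic
A minor 3rd above B is D
→ relative major of B minor is D major
Tonic triad of D major = root + major 3rd + perfect 5th = D F# A
= D major; triad = D F# A


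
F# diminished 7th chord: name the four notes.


Reasoning:
Diminished 7th chord = root + minor 3rd + diminished 5th + diminished 7th
Seventh chords stack in thirds, so the letter names are F-A-C-E
Root: F#
Minor 3rd above F#: A
Diminished 5th above F#: C
Diminished 7th above F#: Eb
Chord = F# A C Eb


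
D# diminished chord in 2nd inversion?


Solution.
Root position: D# F# A
2nd inversion: move root and 3rd up an octave
Bass note: A
Notes (bottom to top) = A D# F#


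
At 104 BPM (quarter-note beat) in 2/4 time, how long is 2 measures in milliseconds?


Quarter-note beat duration = 60000 / 104 ms
Beats per measure (2/4) = 2
One measure = 2 × 60000 / 104 = 120000 / 104 ms
2 measures = 2 × 120000 / 104 = 240000 / 104
= 2307.7 ms


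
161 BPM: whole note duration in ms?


Let's work it out.
One quarter-note beat = 60000 / BPM = 60000 / 161 ms
Whole note = 4 × quarter note
Duration = 4 × 60000 / 161 = 240000 / 161
= 1490.7 ms


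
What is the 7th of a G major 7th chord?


Reasoning:
Major 7th chord = root + major 3rd + perfect 5th + major 7th
Seventh chords stack in thirds, so the letter names are G-B-D-F
Root: G
Major 3rd above G: B
Perfect 5th above G: D
Major 7th above G: F#
The 7th = F#


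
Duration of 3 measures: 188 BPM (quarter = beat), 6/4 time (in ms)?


Quarter-note beat duration = 60000 / 188 ms
Beats per measure (6/4) = 6
One measure = 6 × 60000 / 188 = 360000 / 188 ms
3 measures = 3 × 360000 / 188 = 1080000 / 188
= 5744.7 ms


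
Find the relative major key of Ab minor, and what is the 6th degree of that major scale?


Let's work it out.
The relative major shares the key signature and is a minor 3rd above the minor tonic
A minor 3rd above Ab is Cb
→ relative major of Ab minor is Cb major
Cb major scale: Cb Db Eb Fb Gb Ab Bb
= Cb major; 6th degree = Ab


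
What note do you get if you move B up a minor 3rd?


minor 3rd: 3 letter names, 3 semitones
Letter: B + 2 → D
Pitch: B + 3 semitones, spelled as a D → D
= D


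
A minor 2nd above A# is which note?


Working:
A 2nd spans 2 letter names, so from A we land on B
A minor 2nd = 1 semitone above A#
Spell B at that pitch: B
= B


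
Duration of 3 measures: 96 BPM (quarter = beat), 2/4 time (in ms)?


Solution.
Quarter-note beat duration = 60000 / 96 ms
Beats per measure (2/4) = 2
One measure = 2 × 60000 / 96 = 120000 / 96 ms
3 measures = 3 × 120000 / 96 = 360000 / 96
= 3750.0 ms


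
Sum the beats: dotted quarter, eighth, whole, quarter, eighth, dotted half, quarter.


Reasoning:
Beat values:
  dotted quarter = 1.5 beats
  eighth = 0.5 beats
  whole = 4 beats
  quarter = 1 beat
  eighth = 0.5 beats
  dotted half = 3 beats
  quarter = 1 beat
Sum = 1.5 + 0.5 + 4 + 1 + 0.5 + 3 + 1
= 11.5 beats


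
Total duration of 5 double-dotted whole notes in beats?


Step by step:
Base whole note = 4 beats
Dot 1 adds half the previous value: +2
Dot 2 adds half the previous value: +1
One double-dotted whole = 4 + 2 + 1 = 7
5 of them = 5 × 7 = 35
= 35 beats


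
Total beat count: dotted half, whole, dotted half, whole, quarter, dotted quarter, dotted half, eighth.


Reasoning:
Beat values:
  dotted half = 3 beats
  whole = 4 beats
  dotted half = 3 beats
  whole = 4 beats
  quarter = 1 beat
  dotted quarter = 1.5 beats
  dotted half = 3 beats
  eighth = 0.5 beats
Sum = 3 + 4 + 3 + 4 + 1 + 1.5 + 3 + 0.5
= 20 beats


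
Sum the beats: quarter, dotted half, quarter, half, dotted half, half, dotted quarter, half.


Beat values:
  quarter = 1 beat
  dotted half = 3 beats
  quarter = 1 beat
  half = 2 beats
  dotted half = 3 beats
  half = 2 beats
  dotted quarter = 1.5 beats
  half = 2 beats
Sum = 1 + 3 + 1 + 2 + 3 + 2 + 1.5 + 2
= 15.5 beats


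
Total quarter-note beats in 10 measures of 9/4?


Time signature 9/4: the bottom number 4 means the quarter note gets one count
The top number 9 means 9 quarter-note beats per measure
Total = 9 × 10 measures
= 90 quarter-note beats


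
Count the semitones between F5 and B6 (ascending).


Absolute semitone position = octave×12 + chromatic position
F5: 5×12 + 5 = 65
B6: 6×12 + 11 = 83
Difference = 83 - 65 = 18
= 18 semitones


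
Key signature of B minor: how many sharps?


Sharp minor keys follow the circle of fifths: A(0), E(1), B(2), F#(3), C#(4), G#(5), D#(6), A#(7)
B minor has 2 sharps
Order of sharps: F# C# G# D# A# E# B# → first 2: F#, C#
= 2 sharps


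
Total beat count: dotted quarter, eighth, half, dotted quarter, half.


Step by step:
Beat values:
  dotted quarter = 1.5 beats
  eighth = 0.5 beats
  half = 2 beats
  dotted quarter = 1.5 beats
  half = 2 beats
Sum = 1.5 + 0.5 + 2 + 1.5 + 2
= 7.5 beats


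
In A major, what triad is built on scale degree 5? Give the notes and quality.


Let's work it out.
A major scale: A B C# D E F# G#
Diatonic triad on degree 5 stacks scale notes 5, 7, 2: E G# B
E→G# = 4 semitones; E→B = 7 semitones → major triad
= E G# B (major)


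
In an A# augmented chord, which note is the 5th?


Solution.
Augmented triad = root + major 3rd (4 semitones) + augmented 5th (8 semitones)
A triad on A# stacks thirds, so the chord tones use letter names A-C-E
Root: A#
Major 3rd above A#: C##
Augmented 5th above A#: E##
The 5th = E##


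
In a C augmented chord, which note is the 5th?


Working:
Augmented triad = root + major 3rd (4 semitones) + augmented 5th (8 semitones)
A triad on C stacks thirds, so the chord tones use letter names C-E-G
Root: C
Major 3rd above C: E
Augmented 5th above C: G#
The 5th = G#


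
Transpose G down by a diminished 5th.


Let's work it out.
diminished 5th: 5 letter names, 6 semitones
Letter: G - 4 → C
Pitch: G - 6 semitones, spelled as a C → C#
= C#


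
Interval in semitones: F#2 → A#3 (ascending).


Solution.
Absolute semitone position = octave×12 + chromatic position
F#2: 2×12 + 6 = 30
A#3: 3×12 + 10 = 46
Difference = 46 - 30 = 16
= 16 semitones


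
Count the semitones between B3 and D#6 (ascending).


Solution.
Absolute semitone position = octave×12 + chromatic position
B3: 3×12 + 11 = 47
D#6: 6×12 + 3 = 75
Difference = 75 - 47 = 28
= 28 semitones


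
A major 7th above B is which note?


Working:
A 7th spans 7 letter names, so from B we land on A
A major 7th = 11 semitones above B
Spell A at that pitch: A#
= A#


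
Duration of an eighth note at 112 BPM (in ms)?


Reasoning:
One quarter-note beat = 60000 / BPM = 60000 / 112 ms
Eighth note = 1/2 × quarter note
Duration = 1/2 × 60000 / 112 = 30000 / 112
= 267.9 ms


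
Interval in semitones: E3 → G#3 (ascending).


Let's work it out.
Absolute semitone position = octave×12 + chromatic position
E3: 3×12 + 4 = 40
G#3: 3×12 + 8 = 44
Difference = 44 - 40 = 4
= 4 semitones


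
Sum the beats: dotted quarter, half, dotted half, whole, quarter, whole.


Step by step:
Beat values:
  dotted quarter = 1.5 beats
  half = 2 beats
  dotted half = 3 beats
  whole = 4 beats
  quarter = 1 beat
  whole = 4 beats
Sum = 1.5 + 2 + 3 + 4 + 1 + 4
= 15.5 beats


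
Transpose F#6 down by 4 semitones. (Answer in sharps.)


Solution.
F#6: chromatic position 6 in octave 6 → absolute = 6×12 + 6 = 78
Transpose down 4: 78 - 4 = 74
74 = 6×12 + 2 → D in octave 6
Result = D6


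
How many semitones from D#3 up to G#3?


Let's work it out.
Absolute semitone position = octave×12 + chromatic position
D#3: 3×12 + 3 = 39
G#3: 3×12 + 8 = 44
Difference = 44 - 39 = 5
= 5 semitones


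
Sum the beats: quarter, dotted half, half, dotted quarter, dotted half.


Let's work it out.
Beat values:
  quarter = 1 beat
  dotted half = 3 beats
  half = 2 beats
  dotted quarter = 1.5 beats
  dotted half = 3 beats
Sum = 1 + 3 + 2 + 1.5 + 3
= 10.5 beats


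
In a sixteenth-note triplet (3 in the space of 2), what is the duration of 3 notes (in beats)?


Let's work it out.
Triplet: 3 notes occupy the space of 2 sixteenth notes
Space = 2 × 1/4 = 1/2 beats
Each triplet note = 1/2 / 3 = 1/6 beats
3 notes = 3 × 1/6 = 1/2
= 1/2 beats


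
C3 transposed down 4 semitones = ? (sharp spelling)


C3: chromatic position 0 in octave 3 → absolute = 3×12 + 0 = 36
Transpose down 4: 36 - 4 = 32
32 = 2×12 + 8 → G# in octave 2
Result = G#2


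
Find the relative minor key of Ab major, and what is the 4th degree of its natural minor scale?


The relative minor shares the major's key signature and starts on its 6th degree
6th degree = a major 6th above the tonic; a major 6th above Ab is F
→ relative minor of Ab major is F minor
F natural minor scale: F G Ab Bb C Db Eb
= F minor; 4th degree = Bb


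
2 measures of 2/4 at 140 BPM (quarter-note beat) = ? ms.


Working:
Quarter-note beat duration = 60000 / 140 ms
Beats per measure (2/4) = 2
One measure = 2 × 60000 / 140 = 120000 / 140 ms
2 measures = 2 × 120000 / 140 = 240000 / 140
= 1714.3 ms


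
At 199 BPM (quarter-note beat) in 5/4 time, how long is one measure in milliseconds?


Let's work it out.
Quarter-note beat duration = 60000 / 199 ms
Beats per measure (5/4) = 5
One measure = 5 × 60000 / 199 = 300000 / 199 ms
= 1507.5 ms


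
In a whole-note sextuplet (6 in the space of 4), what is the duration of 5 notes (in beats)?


Let's work it out.
Sextuplet: 6 notes occupy the space of 4 whole notes
Space = 4 × 4 = 16 beats
Each sextuplet note = 16 / 6 = 8/3 beats
5 notes = 5 × 8/3 = 40/3
= 40/3 beats


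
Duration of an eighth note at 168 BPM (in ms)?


Step by step:
One quarter-note beat = 60000 / BPM = 60000 / 168 ms
Eighth note = 1/2 × quarter note
Duration = 1/2 × 60000 / 168 = 30000 / 168
= 178.6 ms


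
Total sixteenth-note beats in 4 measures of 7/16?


Time signature 7/16: the bottom number 16 means the sixteenth note gets one count
The top number 7 means 7 sixteenth-note beats per measure
Total = 7 × 4 measures
= 28 sixteenth-note beats


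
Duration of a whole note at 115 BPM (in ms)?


Working:
One quarter-note beat = 60000 / BPM = 60000 / 115 ms
Whole note = 4 × quarter note
Duration = 4 × 60000 / 115 = 240000 / 115
= 2087.0 ms


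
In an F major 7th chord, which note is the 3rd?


Major 7th chord = root + major 3rd + perfect 5th + major 7th
Seventh chords stack in thirds, so the letter names are F-A-C-E
Root: F
Major 3rd above F: A
Perfect 5th above F: C
Major 7th above F: E
The 3rd = A


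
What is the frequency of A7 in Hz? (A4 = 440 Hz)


Solution.
f = 440 × 2^(n/12) where n = semitones from A4
A7: 36 semitones from A4
f = 440 × 2^(36/12)
f = 3520.00 Hz


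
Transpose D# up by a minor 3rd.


minor 3rd: 3 letter names, 3 semitones
Letter: D + 2 → F
Pitch: D# + 3 semitones, spelled as an F → F#
= F#


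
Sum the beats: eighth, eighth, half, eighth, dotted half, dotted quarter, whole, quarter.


Reasoning:
Beat values:
  eighth = 0.5 beats
  eighth = 0.5 beats
  half = 2 beats
  eighth = 0.5 beats
  dotted half = 3 beats
  dotted quarter = 1.5 beats
  whole = 4 beats
  quarter = 1 beat
Sum = 0.5 + 0.5 + 2 + 0.5 + 3 + 1.5 + 4 + 1
= 13 beats


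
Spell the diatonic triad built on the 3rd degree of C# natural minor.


C# natural minor scale: C# D# E F# G# A B
Diatonic triad on degree 3 stacks scale notes 3, 5, 7: E G# B
E→G# = 4 semitones; E→B = 7 semitones → major triad
= E G# B (major)


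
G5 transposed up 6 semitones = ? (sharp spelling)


Step by step:
G5: chromatic position 7 in octave 5 → absolute = 5×12 + 7 = 67
Transpose up 6: 67 + 6 = 73
73 = 6×12 + 1 → C# in octave 6
Result = C#6


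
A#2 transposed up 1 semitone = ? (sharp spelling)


Solution.
A#2: chromatic position 10 in octave 2 → absolute = 2×12 + 10 = 34
Transpose up 1: 34 + 1 = 35
35 = 2×12 + 11 → B in octave 2
Result = B2


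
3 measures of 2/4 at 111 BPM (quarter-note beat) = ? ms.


Reasoning:
Quarter-note beat duration = 60000 / 111 ms
Beats per measure (2/4) = 2
One measure = 2 × 60000 / 111 = 120000 / 111 ms
3 measures = 3 × 120000 / 111 = 360000 / 111
= 3243.2 ms


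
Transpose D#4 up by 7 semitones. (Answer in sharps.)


D#4: chromatic position 3 in octave 4 → absolute = 4×12 + 3 = 51
Transpose up 7: 51 + 7 = 58
58 = 4×12 + 10 → A# in octave 4
Result = A#4


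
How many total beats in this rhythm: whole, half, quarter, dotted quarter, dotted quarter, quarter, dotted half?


Step by step:
Beat values:
  whole = 4 beats
  half = 2 beats
  quarter = 1 beat
  dotted quarter = 1.5 beats
  dotted quarter = 1.5 beats
  quarter = 1 beat
  dotted half = 3 beats
Sum = 4 + 2 + 1 + 1.5 + 1.5 + 1 + 3
= 14 beats


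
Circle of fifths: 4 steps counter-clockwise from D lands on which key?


Solution.
Each counter-clockwise step moves down a perfect 5th (= up a perfect 4th)
From D: D → G → C → F → Bb
= Bb
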